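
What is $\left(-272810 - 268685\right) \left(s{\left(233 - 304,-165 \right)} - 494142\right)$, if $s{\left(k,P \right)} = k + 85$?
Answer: $267567841360$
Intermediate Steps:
$s{\left(k,P \right)} = 85 + k$
$\left(-272810 - 268685\right) \left(s{\left(233 - 304,-165 \right)} - 494142\right) = \left(-272810 - 268685\right) \left(\left(85 + \left(233 - 304\right)\right) - 494142\right) = - 541495 \left(\left(85 - 71\right) - 494142\right) = - 541495 \left(14 - 494142\right) = \left(-541495\right) \left(-494128\right) = 267567841360$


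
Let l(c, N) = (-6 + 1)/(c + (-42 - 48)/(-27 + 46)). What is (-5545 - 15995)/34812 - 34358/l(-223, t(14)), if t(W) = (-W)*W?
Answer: -431283328991/275595 ≈ -1.5649e+6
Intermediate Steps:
t(W) = -W²
l(c, N) = -5/(-90/19 + c) (l(c, N) = -5/(c - 90/19) = -5/(-90/19 + c))
(-5545 - 15995)/34812 - 34358/l(-223, t(14)) = (-5545 - 15995)/34812 - 34358/((-95/(-90 + 19*(-223)))) = -21540*1/34812 - 34358/((-95/(-90 - 4237))) = -1795/2901 - 34358/((-95/(-4327))) = -1795/2901 - 34358/((-95*(-1/4327))) = -1795/2901 - 34358/95/4327 = -1795/2901 - 34358*4327/95 = -1795/2901 - 148667066/95 = -431283328991/275595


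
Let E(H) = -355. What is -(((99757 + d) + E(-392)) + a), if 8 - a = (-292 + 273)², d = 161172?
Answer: -260221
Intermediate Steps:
a = -353 (a = 8 - (-292 + 273)² = 8 - 1*(-19)² = 8 - 1*361 = 8 - 361 = -353)
-(((99757 + d) + E(-392)) + a) = -(((99757 + 161172) - 355) - 353) = -((260929 - 355) - 353) = -(260574 - 353) = -1*260221 = -260221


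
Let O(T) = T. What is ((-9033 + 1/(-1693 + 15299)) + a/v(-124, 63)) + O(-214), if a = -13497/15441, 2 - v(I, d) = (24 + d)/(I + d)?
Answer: -12304134555127/1330571558 ≈ -9247.3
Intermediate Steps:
v(I, d) = 2 - (24 + d)/(I + d)
a = -4499/5147 (a = -13497*1/15441 = -4499/5147 ≈ -0.87410)
((-9033 + 1/(-1693 + 15299)) + a/v(-124, 63)) + O(-214) = ((-9033 + 1/(-1693 + 15299)) - 4499*(-124 + 63)/(-24 + 63 + 2*(-124))/5147) - 214 = ((-9033 + 1/13606) - 4499*(-61/(-24 + 63 - 248))/5147) - 214 = ((-9033 + 1/13606) - 4499/(5147*((-1/61*(-209))))) - 214 = (-122902997/13606 - 4499/(5147*209/61)) - 214 = (-122902997/13606 - 4499/5147*61/209) - 214 = (-122902997/13606 - 24949/97793) - 214 = -12019392241715/1330571558 - 214 = -12304134555127/1330571558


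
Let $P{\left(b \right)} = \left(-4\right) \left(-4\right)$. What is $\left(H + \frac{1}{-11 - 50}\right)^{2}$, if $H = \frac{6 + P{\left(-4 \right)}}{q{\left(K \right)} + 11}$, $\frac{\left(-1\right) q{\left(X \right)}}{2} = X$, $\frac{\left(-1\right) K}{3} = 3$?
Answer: $\frac{1723969}{3129361} \approx 0.5509$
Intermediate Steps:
$K = -9$ ($K = \left(-3\right) 3 = -9$)
$P{\left(b \right)} = 16$
$q{\left(X \right)} = - 2 X$
$H = \frac{22}{29}$ ($H = \frac{6 + 16}{\left(-2\right) \left(-9\right) + 11} = \frac{22}{18 + 11} = \frac{22}{29} \approx 0.75862$)
$\left(H + \frac{1}{-11 - 50}\right)^{2} = \left(\frac{22}{29} + \frac{1}{-11 - 50}\right)^{2} = \left(\frac{22}{29} + \frac{1}{-61}\right)^{2} = \left(\frac{22}{29} - \frac{1}{61}\right)^{2} = \left(\frac{1313}{1769}\right)^{2} = \frac{1723969}{3129361}$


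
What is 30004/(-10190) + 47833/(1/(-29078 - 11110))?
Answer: -9794182732382/5095 ≈ -1.9223e+9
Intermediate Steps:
30004/(-10190) + 47833/(1/(-29078 - 11110)) = 30004*(-1/10190) + 47833/(1/(-40188)) = -15002/5095 + 47833/(-1/40188) = -15002/5095 + 47833*(-40188) = -15002/5095 - 1922312604 = -9794182732382/5095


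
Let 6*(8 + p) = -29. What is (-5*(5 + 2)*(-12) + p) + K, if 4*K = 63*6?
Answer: 1505/3 ≈ 501.67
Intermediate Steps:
p = -77/6 (p = -8 + (⅙)*(-29) = -8 - 29/6 = -77/6 ≈ -12.833)
K = 189/2 (K = (63*6)/4 = (¼)*378 = 189/2 ≈ 94.500)
(-5*(5 + 2)*(-12) + p) + K = (-5*(5 + 2)*(-12) - 77/6) + 189/2 = (-5*7*(-12) - 77/6) + 189/2 = (-35*(-12) - 77/6) + 189/2 = (420 - 77/6) + 189/2 = 2443/6 + 189/2 = 1505/3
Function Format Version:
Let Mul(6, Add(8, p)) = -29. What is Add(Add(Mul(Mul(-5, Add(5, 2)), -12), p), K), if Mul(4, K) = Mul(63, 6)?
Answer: Rational(1505, 3) ≈ 501.67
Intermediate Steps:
p = Rational(-77, 6) (p = Add(-8, Mul(Rational(1, 6), -29)) = Add(-8, Rational(-29, 6)) = Rational(-77, 6) ≈ -12.833)
K = Rational(189, 2) (K = Mul(Rational(1, 4), Mul(63, 6)) = Mul(Rational(1, 4), 378) = Rational(189, 2) ≈ 94.500)
Add(Add(Mul(Mul(-5, Add(5, 2)), -12), p), K) = Add(Add(Mul(Mul(-5, Add(5, 2)), -12), Rational(-77, 6)), Rational(189, 2)) = Add(Add(Mul(Mul(-5, 7), -12), Rational(-77, 6)), Rational(189, 2)) = Add(Add(Mul(-35, -12), Rational(-77, 6)), Rational(189, 2)) = Add(Add(420, Rational(-77, 6)), Rational(189, 2)) = Add(Rational(2443, 6), Rational(189, 2)) = Rational(1505, 3)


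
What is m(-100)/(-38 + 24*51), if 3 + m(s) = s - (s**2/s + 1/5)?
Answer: -8/2965 ≈ -0.0026981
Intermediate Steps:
m(s) = -16/5 (m(s) = -3 + (s - (s**2/s + 1/5)) = -3 + (s - (s + 1*(1/5))) = -3 + (s - (s + 1/5)) = -3 + (s - (1/5 + s)) = -3 + (s + (-1/5 - s)) = -3 - 1/5 = -16/5)
m(-100)/(-38 + 24*51) = -16/(5*(-38 + 24*51)) = -16/(5*(-38 + 1224)) = -16/5/1186 = -16/5*1/1186 = -8/2965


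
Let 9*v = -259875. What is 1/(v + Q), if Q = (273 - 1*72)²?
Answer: 1/11526 ≈ 8.6760e-5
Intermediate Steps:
v = -28875 (v = (⅑)*(-259875) = -28875)
Q = 40401 (Q = (273 - 72)² = 201² = 40401)
1/(v + Q) = 1/(-28875 + 40401) = 1/11526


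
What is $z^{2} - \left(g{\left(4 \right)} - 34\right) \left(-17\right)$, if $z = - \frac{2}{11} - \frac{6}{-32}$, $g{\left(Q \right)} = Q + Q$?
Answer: $- \frac{13691391}{30976} \approx -442.0$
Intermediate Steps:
$g{\left(Q \right)} = 2 Q$
$z = \frac{1}{176}$ ($z = \left(-2\right) \frac{1}{11} - - \frac{3}{16} = - \frac{2}{11} + \frac{3}{16} = \frac{1}{176} \approx 0.0056818$)
$z^{2} - \left(g{\left(4 \right)} - 34\right) \left(-17\right) = \left(\frac{1}{176}\right)^{2} - \left(2 \cdot 4 - 34\right) \left(-17\right) = \frac{1}{30976} - \left(8 - 34\right) \left(-17\right) = \frac{1}{30976} - \left(-26\right) \left(-17\right) = \frac{1}{30976} - 442 = - \frac{13691391}{30976}$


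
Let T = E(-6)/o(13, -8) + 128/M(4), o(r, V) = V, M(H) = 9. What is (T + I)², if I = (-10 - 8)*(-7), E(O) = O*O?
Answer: 5968249/324 ≈ 18421.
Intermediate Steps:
E(O) = O²
I = 126 (I = -18*(-7) = 126)
T = 175/18 (T = (-6)²/(-8) + 128/9 = 36*(-⅛) + 128*(⅑) = -9/2 + 128/9 = 175/18 ≈ 9.7222)
(T + I)² = (175/18 + 126)² = (2443/18)² = 5968249/324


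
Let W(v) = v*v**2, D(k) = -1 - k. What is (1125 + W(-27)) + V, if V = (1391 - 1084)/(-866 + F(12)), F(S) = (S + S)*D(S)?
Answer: -21861631/1178 ≈ -18558.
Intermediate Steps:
F(S) = 2*S*(-1 - S) (F(S) = (S + S)*(-1 - S) = (2*S)*(-1 - S) = 2*S*(-1 - S))
W(v) = v**3
V = -307/1178 (V = (1391 - 1084)/(-866 - 2*12*(1 + 12)) = 307/(-866 - 2*12*13) = 307/(-866 - 312) = 307/(-1178) = 307*(-1/1178) = -307/1178 ≈ -0.26061)
(1125 + W(-27)) + V = (1125 + (-27)**3) - 307/1178 = (1125 - 19683) - 307/1178 = -18558 - 307/1178 = -21861631/1178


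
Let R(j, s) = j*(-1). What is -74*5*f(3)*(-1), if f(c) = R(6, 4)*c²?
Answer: -19980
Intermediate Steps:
R(j, s) = -j
f(c) = -6*c² (f(c) = (-1*6)*c² = -6*c²)
-74*5*f(3)*(-1) = -74*5*(-6*3²)*(-1) = -74*5*(-6*9)*(-1) = -74*5*(-54)*(-1) = -(-19980)*(-1) = -74*270 = -19980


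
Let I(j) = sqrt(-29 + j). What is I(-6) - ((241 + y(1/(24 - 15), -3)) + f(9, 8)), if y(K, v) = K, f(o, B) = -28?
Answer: -1918/9 + I*sqrt(35) ≈ -213.11 + 5.9161*I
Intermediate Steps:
I(-6) - ((241 + y(1/(24 - 15), -3)) + f(9, 8)) = sqrt(-29 - 6) - ((241 + 1/(24 - 15)) - 28) = sqrt(-35) - ((241 + 1/9) - 28) = I*sqrt(35) - ((241 + 1/9) - 28) = I*sqrt(35) - (2170/9 - 28) = I*sqrt(35) - 1*1918/9 = I*sqrt(35) - 1918/9 = -1918/9 + I*sqrt(35)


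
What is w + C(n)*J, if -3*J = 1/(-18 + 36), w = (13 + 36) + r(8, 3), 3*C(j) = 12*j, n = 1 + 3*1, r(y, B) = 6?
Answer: 1477/27 ≈ 54.704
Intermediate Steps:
n = 4 (n = 1 + 3 = 4)
C(j) = 4*j (C(j) = (12*j)/3 = 4*j)
w = 55 (w = (13 + 36) + 6 = 49 + 6 = 55)
J = -1/54 (J = -1/(3*(-18 + 36)) = -⅓/18 = -⅓*1/18 = -1/54 ≈ -0.018519)
w + C(n)*J = 55 + (4*4)*(-1/54) = 55 + 16*(-1/54) = 55 - 8/27 = 1477/27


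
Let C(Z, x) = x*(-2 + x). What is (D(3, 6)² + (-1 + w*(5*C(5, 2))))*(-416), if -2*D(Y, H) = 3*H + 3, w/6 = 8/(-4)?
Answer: -45448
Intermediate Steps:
w = -12 (w = 6*(8/(-4)) = 6*(8*(-¼)) = 6*(-2) = -12)
D(Y, H) = -3/2 - 3*H/2 (D(Y, H) = -(3*H + 3)/2 = -(3 + 3*H)/2 = -3/2 - 3*H/2)
(D(3, 6)² + (-1 + w*(5*C(5, 2))))*(-416) = ((-3/2 - 3/2*6)² + (-1 - 60*2*(-2 + 2)))*(-416) = ((-3/2 - 9)² + (-1 - 60*2*0))*(-416) = ((-21/2)² + (-1 - 60*0))*(-416) = (441/4 + (-1 - 12*0))*(-416) = (441/4 + (-1 + 0))*(-416) = (441/4 - 1)*(-416) = (437/4)*(-416) = -45448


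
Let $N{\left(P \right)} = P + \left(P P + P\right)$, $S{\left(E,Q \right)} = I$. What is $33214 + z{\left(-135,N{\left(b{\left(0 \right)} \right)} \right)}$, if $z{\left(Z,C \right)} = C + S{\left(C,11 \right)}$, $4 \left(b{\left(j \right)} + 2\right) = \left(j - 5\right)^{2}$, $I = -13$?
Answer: $\frac{531641}{16} \approx 33228.0$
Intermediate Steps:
$b{\left(j \right)} = -2 + \frac{\left(-5 + j\right)^{2}}{4}$ ($b{\left(j \right)} = -2 + \frac{\left(j - 5\right)^{2}}{4} = -2 + \frac{\left(-5 + j\right)^{2}}{4}$)
$S{\left(E,Q \right)} = -13$
$N{\left(P \right)} = P^{2} + 2 P$ ($N{\left(P \right)} = P + \left(P^{2} + P\right) = P + \left(P + P^{2}\right) = P^{2} + 2 P$)
$z{\left(Z,C \right)} = -13 + C$ ($z{\left(Z,C \right)} = C - 13 = -13 + C$)
$33214 + z{\left(-135,N{\left(b{\left(0 \right)} \right)} \right)} = 33214 - \left(13 - \left(-2 + \frac{\left(-5 + 0\right)^{2}}{4}\right) \left(2 - \left(2 - \frac{\left(-5 + 0\right)^{2}}{4}\right)\right)\right) = 33214 - \left(13 - \left(-2 + \frac{\left(-5\right)^{2}}{4}\right) \left(2 - \left(2 - \frac{\left(-5\right)^{2}}{4}\right)\right)\right) = 33214 - \left(13 - \left(-2 + \frac{1}{4} \cdot 25\right) \left(2 + \left(-2 + \frac{1}{4} \cdot 25\right)\right)\right) = 33214 - \left(13 - \left(-2 + \frac{25}{4}\right) \left(2 + \left(-2 + \frac{25}{4}\right)\right)\right) = 33214 - \left(13 - \frac{17 \left(2 + \frac{17}{4}\right)}{4}\right) = 33214 + \left(-13 + \frac{17}{4} \cdot \frac{25}{4}\right) = 33214 + \left(-13 + \frac{425}{16}\right) = 33214 + \frac{217}{16} = \frac{531641}{16}$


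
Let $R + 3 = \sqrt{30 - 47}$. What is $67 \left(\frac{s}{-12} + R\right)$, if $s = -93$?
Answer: $\frac{1273}{4} + 67 i \sqrt{17} \approx 318.25 + 276.25 i$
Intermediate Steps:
$R = -3 + i \sqrt{17}$ ($R = -3 + \sqrt{30 - 47} = -3 + \sqrt{-17} = -3 + i \sqrt{17} \approx -3.0 + 4.1231 i$)
$67 \left(\frac{s}{-12} + R\right) = 67 \left(- \frac{93}{-12} - \left(3 - i \sqrt{17}\right)\right) = 67 \left(\left(-93\right) \left(- \frac{1}{12}\right) - \left(3 - i \sqrt{17}\right)\right) = 67 \left(\frac{31}{4} - \left(3 - i \sqrt{17}\right)\right) = 67 \left(\frac{19}{4} + i \sqrt{17}\right) = \frac{1273}{4} + 67 i \sqrt{17}$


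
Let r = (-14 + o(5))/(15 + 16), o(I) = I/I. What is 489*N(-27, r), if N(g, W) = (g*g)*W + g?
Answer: -5043546/31 ≈ -1.6270e+5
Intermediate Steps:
o(I) = 1
r = -13/31 (r = (-14 + 1)/(15 + 16) = -13/31 ≈ -0.41935)
N(g, W) = g + W*g**2 (N(g, W) = g**2*W + g = W*g**2 + g = g + W*g**2)
489*N(-27, r) = 489*(-27*(1 - 13/31*(-27))) = 489*(-27*(1 + 351/31)) = 489*(-27*382/31) = 489*(-10314/31) = -5043546/31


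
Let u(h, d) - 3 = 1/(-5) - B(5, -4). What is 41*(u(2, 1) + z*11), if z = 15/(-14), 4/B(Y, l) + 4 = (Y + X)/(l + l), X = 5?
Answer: -70807/210 ≈ -337.18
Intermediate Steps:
B(Y, l) = 4/(-4 + (5 + Y)/(2*l)) (B(Y, l) = 4/(-4 + (Y + 5)/(l + l)) = 4/(-4 + (5 + Y)/((2*l))) = 4/(-4 + (5 + Y)*(1/(2*l))) = 4/(-4 + (5 + Y)/(2*l)))
u(h, d) = 374/105 (u(h, d) = 3 + (1/(-5) - 8*(-4)/(5 + 5 - 8*(-4))) = 3 + (-⅕ - 8*(-4)/(5 + 5 + 32)) = 3 + (-⅕ - 8*(-4)/42) = 3 + (-⅕ - 1*(-16/21)) = 3 + (-⅕ + 16/21) = 3 + 59/105 = 374/105)
z = -15/14 (z = 15*(-1/14) = -15/14 ≈ -1.0714)
41*(u(2, 1) + z*11) = 41*(374/105 - 15/14*11) = 41*(374/105 - 165/14) = 41*(-1727/210) = -70807/210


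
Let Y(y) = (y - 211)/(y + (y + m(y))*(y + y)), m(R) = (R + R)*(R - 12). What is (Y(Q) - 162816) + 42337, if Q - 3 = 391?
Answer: -28615144875863/237511474 ≈ -1.2048e+5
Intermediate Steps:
m(R) = 2*R*(-12 + R) (m(R) = (2*R)*(-12 + R) = 2*R*(-12 + R))
Q = 394 (Q = 3 + 391 = 394)
Y(y) = (-211 + y)/(y + 2*y*(y + 2*y*(-12 + y))) (Y(y) = (y - 211)/(y + (y + 2*y*(-12 + y))*(y + y)) = (-211 + y)/(y + (y + 2*y*(-12 + y))*(2*y)) = (-211 + y)/(y + 2*y*(y + 2*y*(-12 + y))))
(Y(Q) - 162816) + 42337 = ((-211 + 394)/(394*(1 - 46*394 + 4*394²)) - 162816) + 42337 = ((1/394)*183/(1 - 18124 + 4*155236) - 162816) + 42337 = ((1/394)*183/(1 - 18124 + 620944) - 162816) + 42337 = ((1/394)*183/602821 - 162816) + 42337 = ((1/394)*(1/602821)*183 - 162816) + 42337 = (183/237511474 - 162816) + 42337 = -38670668150601/237511474 + 42337 = -28615144875863/237511474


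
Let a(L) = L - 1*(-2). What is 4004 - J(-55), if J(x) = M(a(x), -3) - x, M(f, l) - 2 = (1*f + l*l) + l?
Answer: 3994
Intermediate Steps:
a(L) = 2 + L (a(L) = L + 2 = 2 + L)
M(f, l) = 2 + f + l + l**2 (M(f, l) = 2 + ((1*f + l*l) + l) = 2 + ((f + l**2) + l) = 2 + (f + l + l**2) = 2 + f + l + l**2)
J(x) = 10 (J(x) = (2 + (2 + x) - 3 + (-3)**2) - x = (2 + (2 + x) - 3 + 9) - x = (10 + x) - x = 10)
4004 - J(-55) = 4004 - 1*10 = 4004 - 10 = 3994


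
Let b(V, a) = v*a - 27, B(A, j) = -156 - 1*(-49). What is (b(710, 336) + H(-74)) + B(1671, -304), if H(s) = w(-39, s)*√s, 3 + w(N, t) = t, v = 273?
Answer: 91594 - 77*I*√74 ≈ 91594.0 - 662.38*I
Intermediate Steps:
w(N, t) = -3 + t
H(s) = √s*(-3 + s) (H(s) = (-3 + s)*√s = √s*(-3 + s))
B(A, j) = -107 (B(A, j) = -156 + 49 = -107)
b(V, a) = -27 + 273*a (b(V, a) = 273*a - 27 = -27 + 273*a)
(b(710, 336) + H(-74)) + B(1671, -304) = ((-27 + 273*336) + √(-74)*(-3 - 74)) - 107 = ((-27 + 91728) + (I*√74)*(-77)) - 107 = (91701 - 77*I*√74) - 107 = 91594 - 77*I*√74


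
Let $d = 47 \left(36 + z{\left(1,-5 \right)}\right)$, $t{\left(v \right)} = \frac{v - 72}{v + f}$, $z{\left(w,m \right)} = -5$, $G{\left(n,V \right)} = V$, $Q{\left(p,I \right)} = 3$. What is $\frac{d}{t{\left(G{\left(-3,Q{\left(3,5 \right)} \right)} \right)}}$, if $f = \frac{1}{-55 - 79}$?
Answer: $- \frac{584257}{9246} \approx -63.19$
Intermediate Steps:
$f = - \frac{1}{134}$ ($f = \frac{1}{-134} = - \frac{1}{134} \approx -0.0074627$)
$t{\left(v \right)} = \frac{-72 + v}{- \frac{1}{134} + v}$ ($t{\left(v \right)} = \frac{v - 72}{v - \frac{1}{134}} = \frac{-72 + v}{- \frac{1}{134} + v}$)
$d = 1457$ ($d = 47 \left(36 - 5\right) = 47 \cdot 31 = 1457$)
$\frac{d}{t{\left(G{\left(-3,Q{\left(3,5 \right)} \right)} \right)}} = \frac{1457}{134 \frac{1}{-1 + 134 \cdot 3} \left(-72 + 3\right)} = \frac{1457}{134 \frac{1}{-1 + 402} \left(-69\right)} = \frac{1457}{134 \cdot \frac{1}{401} \left(-69\right)} = \frac{1457}{- \frac{9246}{401}} = 1457 \left(- \frac{401}{9246}\right) = - \frac{584257}{9246}$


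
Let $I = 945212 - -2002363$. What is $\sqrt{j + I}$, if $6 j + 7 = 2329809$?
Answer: $\frac{\sqrt{30022878}}{3} \approx 1826.4$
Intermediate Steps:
$j = \frac{1164901}{3}$ ($j = - \frac{7}{6} + \frac{1}{6} \cdot 2329809 = - \frac{7}{6} + \frac{776603}{2} = \frac{1164901}{3} \approx 3.883 \cdot 10^{5}$)
$I = 2947575$ ($I = 945212 + 2002363 = 2947575$)
$\sqrt{j + I} = \sqrt{\frac{1164901}{3} + 2947575} = \sqrt{\frac{10007626}{3}} = \frac{\sqrt{30022878}}{3}$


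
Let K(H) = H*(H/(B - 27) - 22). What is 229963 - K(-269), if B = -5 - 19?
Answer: 11498656/51 ≈ 2.2546e+5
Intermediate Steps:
B = -24
K(H) = H*(-22 - H/51) (K(H) = H*(H/(-24 - 27) - 22) = H*(H/(-51) - 22) = H*(-H/51 - 22) = H*(-22 - H/51))
229963 - K(-269) = 229963 - (-1)*(-269)*(1122 - 269)/51 = 229963 - (-1)*(-269)*853/51 = 229963 - 1*229457/51 = 229963 - 229457/51 = 11498656/51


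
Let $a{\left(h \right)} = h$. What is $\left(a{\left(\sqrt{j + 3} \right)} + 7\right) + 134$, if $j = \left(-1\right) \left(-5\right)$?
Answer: $141 + 2 \sqrt{2} \approx 143.83$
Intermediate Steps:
$j = 5$
$\left(a{\left(\sqrt{j + 3} \right)} + 7\right) + 134 = \left(\sqrt{5 + 3} + 7\right) + 134 = \left(\sqrt{8} + 7\right) + 134 = \left(2 \sqrt{2} + 7\right) + 134 = \left(7 + 2 \sqrt{2}\right) + 134 = 141 + 2 \sqrt{2}$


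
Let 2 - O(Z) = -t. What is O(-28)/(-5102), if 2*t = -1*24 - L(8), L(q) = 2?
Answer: 11/5102 ≈ 0.0021560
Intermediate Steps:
t = -13 (t = (-1*24 - 1*2)/2 = (-24 - 2)/2 = (1/2)*(-26) = -13)
O(Z) = -11 (O(Z) = 2 - (-1)*(-13) = 2 - 1*13 = 2 - 13 = -11)
O(-28)/(-5102) = -11/(-5102) = -11*(-1/5102) = 11/5102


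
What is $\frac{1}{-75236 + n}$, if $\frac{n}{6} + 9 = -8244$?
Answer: $- \frac{1}{124754} \approx -8.0158 \cdot 10^{-6}$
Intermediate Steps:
$n = -49518$ ($n = -54 + 6 \left(-8244\right) = -54 - 49464 = -49518$)
$\frac{1}{-75236 + n} = \frac{1}{-75236 - 49518} = \frac{1}{-124754} = - \frac{1}{124754}$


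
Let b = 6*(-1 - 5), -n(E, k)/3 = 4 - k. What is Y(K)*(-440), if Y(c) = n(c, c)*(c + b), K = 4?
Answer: 0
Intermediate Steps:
n(E, k) = -12 + 3*k (n(E, k) = -3*(4 - k) = -12 + 3*k)
b = -36 (b = 6*(-6) = -36)
Y(c) = (-36 + c)*(-12 + 3*c) (Y(c) = (-12 + 3*c)*(c - 36) = (-12 + 3*c)*(-36 + c) = (-36 + c)*(-12 + 3*c))
Y(K)*(-440) = (3*(-36 + 4)*(-4 + 4))*(-440) = (3*(-32)*0)*(-440) = 0*(-440) = 0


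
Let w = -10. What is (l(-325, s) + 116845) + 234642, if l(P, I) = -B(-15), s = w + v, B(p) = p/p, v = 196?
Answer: 351486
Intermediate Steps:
B(p) = 1
s = 186 (s = -10 + 196 = 186)
l(P, I) = -1 (l(P, I) = -1*1 = -1)
(l(-325, s) + 116845) + 234642 = (-1 + 116845) + 234642 = 116844 + 234642 = 351486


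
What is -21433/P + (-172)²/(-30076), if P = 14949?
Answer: -271717531/112401531 ≈ -2.4174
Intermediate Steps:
-21433/P + (-172)²/(-30076) = -21433/14949 + (-172)²/(-30076) = -21433*1/14949 + 29584*(-1/30076) = -21433/14949 - 7396/7519 = -271717531/112401531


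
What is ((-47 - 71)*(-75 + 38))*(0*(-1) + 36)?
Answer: 157176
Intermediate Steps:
((-47 - 71)*(-75 + 38))*(0*(-1) + 36) = (-118*(-37))*(0 + 36) = 4366*36 = 157176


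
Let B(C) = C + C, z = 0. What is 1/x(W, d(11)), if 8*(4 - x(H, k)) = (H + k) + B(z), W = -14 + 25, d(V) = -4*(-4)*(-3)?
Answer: 8/69 ≈ 0.11594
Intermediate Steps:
B(C) = 2*C
d(V) = -48 (d(V) = 16*(-3) = -48)
W = 11
x(H, k) = 4 - H/8 - k/8 (x(H, k) = 4 - ((H + k) + 2*0)/8 = 4 - ((H + k) + 0)/8 = 4 - (H + k)/8 = 4 + (-H/8 - k/8) = 4 - H/8 - k/8)
1/x(W, d(11)) = 1/(4 - ⅛*11 - ⅛*(-48)) = 1/(4 - 11/8 + 6) = 1/(69/8) = 8/69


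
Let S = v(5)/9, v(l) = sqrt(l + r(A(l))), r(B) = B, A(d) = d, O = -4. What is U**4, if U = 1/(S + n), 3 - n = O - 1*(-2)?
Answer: 6561/(45 + sqrt(10))**4 ≈ 0.0012194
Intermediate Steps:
v(l) = sqrt(2)*sqrt(l) (v(l) = sqrt(l + l) = sqrt(2*l) = sqrt(2)*sqrt(l))
n = 5 (n = 3 - (-4 - 1*(-2)) = 3 - (-4 + 2) = 3 - 1*(-2) = 3 + 2 = 5)
S = sqrt(10)/9 (S = (sqrt(2)*sqrt(5))/9 = sqrt(10)*(1/9) = sqrt(10)/9 ≈ 0.35136)
U = 1/(5 + sqrt(10)/9) (U = 1/(sqrt(10)/9 + 5) = 1/(5 + sqrt(10)/9) ≈ 0.18687)
U**4 = (81/403 - 9*sqrt(10)/2015)**4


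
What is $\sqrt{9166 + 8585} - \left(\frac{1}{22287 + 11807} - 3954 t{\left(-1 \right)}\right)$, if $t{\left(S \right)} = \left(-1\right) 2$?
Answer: $- \frac{269615353}{34094} + \sqrt{17751} \approx -7774.8$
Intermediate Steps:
$t{\left(S \right)} = -2$
$\sqrt{9166 + 8585} - \left(\frac{1}{22287 + 11807} - 3954 t{\left(-1 \right)}\right) = \sqrt{9166 + 8585} - \left(\frac{1}{22287 + 11807} - 3954 \left(-2\right)\right) = \sqrt{17751} - \left(\frac{1}{34094} - -7908\right) = \sqrt{17751} - \left(\frac{1}{34094} + 7908\right) = \sqrt{17751} - \frac{269615353}{34094} = - \frac{269615353}{34094} + \sqrt{17751}$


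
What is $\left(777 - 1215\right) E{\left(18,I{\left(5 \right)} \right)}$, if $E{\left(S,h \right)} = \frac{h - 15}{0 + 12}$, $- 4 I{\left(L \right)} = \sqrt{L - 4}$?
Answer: $\frac{4453}{8} \approx 556.63$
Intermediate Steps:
$I{\left(L \right)} = - \frac{\sqrt{-4 + L}}{4}$ ($I{\left(L \right)} = - \frac{\sqrt{L - 4}}{4} = - \frac{\sqrt{-4 + L}}{4}$)
$E{\left(S,h \right)} = - \frac{5}{4} + \frac{h}{12}$ ($E{\left(S,h \right)} = \frac{-15 + h}{12} = \left(-15 + h\right) \frac{1}{12} = - \frac{5}{4} + \frac{h}{12}$)
$\left(777 - 1215\right) E{\left(18,I{\left(5 \right)} \right)} = \left(777 - 1215\right) \left(- \frac{5}{4} + \frac{\left(- \frac{1}{4}\right) \sqrt{-4 + 5}}{12}\right) = - 438 \left(- \frac{5}{4} + \frac{\left(- \frac{1}{4}\right) \sqrt{1}}{12}\right) = - 438 \left(- \frac{5}{4} + \frac{\left(- \frac{1}{4}\right) 1}{12}\right) = - 438 \left(- \frac{5}{4} + \frac{1}{12} \left(- \frac{1}{4}\right)\right) = - 438 \left(- \frac{5}{4} - \frac{1}{48}\right) = \left(-438\right) \left(- \frac{61}{48}\right) = \frac{4453}{8}$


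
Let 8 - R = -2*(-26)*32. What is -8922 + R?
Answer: -10578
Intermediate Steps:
R = -1656 (R = 8 - (-2*(-26))*32 = 8 - 52*32 = 8 - 1*1664 = 8 - 1664 = -1656)
-8922 + R = -8922 - 1656 = -10578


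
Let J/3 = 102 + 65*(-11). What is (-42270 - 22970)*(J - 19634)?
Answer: 1400898520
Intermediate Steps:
J = -1839 (J = 3*(102 + 65*(-11)) = 3*(102 - 715) = 3*(-613) = -1839)
(-42270 - 22970)*(J - 19634) = (-42270 - 22970)*(-1839 - 19634) = -65240*(-21473) = 1400898520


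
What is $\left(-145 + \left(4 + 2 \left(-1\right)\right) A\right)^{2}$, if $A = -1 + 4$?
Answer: $19321$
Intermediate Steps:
$A = 3$
$\left(-145 + \left(4 + 2 \left(-1\right)\right) A\right)^{2} = \left(-145 + \left(4 + 2 \left(-1\right)\right) 3\right)^{2} = \left(-145 + \left(4 - 2\right) 3\right)^{2} = \left(-145 + 2 \cdot 3\right)^{2} = \left(-145 + 6\right)^{2} = \left(-139\right)^{2} = 19321$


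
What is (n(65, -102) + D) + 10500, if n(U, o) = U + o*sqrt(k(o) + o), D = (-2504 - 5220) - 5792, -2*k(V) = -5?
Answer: -2951 - 51*I*sqrt(398) ≈ -2951.0 - 1017.4*I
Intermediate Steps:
k(V) = 5/2 (k(V) = -1/2*(-5) = 5/2)
D = -13516 (D = -7724 - 5792 = -13516)
n(U, o) = U + o*sqrt(5/2 + o)
(n(65, -102) + D) + 10500 = ((65 + (1/2)*(-102)*sqrt(10 + 4*(-102))) - 13516) + 10500 = ((65 + (1/2)*(-102)*sqrt(10 - 408)) - 13516) + 10500 = ((65 + (1/2)*(-102)*sqrt(-398)) - 13516) + 10500 = ((65 + (1/2)*(-102)*(I*sqrt(398))) - 13516) + 10500 = ((65 - 51*I*sqrt(398)) - 13516) + 10500 = (-13451 - 51*I*sqrt(398)) + 10500 = -2951 - 51*I*sqrt(398)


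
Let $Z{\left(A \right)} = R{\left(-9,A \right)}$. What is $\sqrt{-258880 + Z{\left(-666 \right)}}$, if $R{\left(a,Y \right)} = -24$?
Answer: $2 i \sqrt{64726} \approx 508.83 i$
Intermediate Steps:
$Z{\left(A \right)} = -24$
$\sqrt{-258880 + Z{\left(-666 \right)}} = \sqrt{-258880 - 24} = \sqrt{-258904} = 2 i \sqrt{64726}$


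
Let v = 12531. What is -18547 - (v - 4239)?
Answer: -26839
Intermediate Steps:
-18547 - (v - 4239) = -18547 - (12531 - 4239) = -18547 - 1*8292 = -18547 - 8292 = -26839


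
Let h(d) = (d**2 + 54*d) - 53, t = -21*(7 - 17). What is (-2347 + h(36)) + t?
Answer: 1050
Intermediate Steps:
t = 210 (t = -21*(-10) = 210)
h(d) = -53 + d**2 + 54*d
(-2347 + h(36)) + t = (-2347 + (-53 + 36**2 + 54*36)) + 210 = (-2347 + (-53 + 1296 + 1944)) + 210 = (-2347 + 3187) + 210 = 840 + 210 = 1050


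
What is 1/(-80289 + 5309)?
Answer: -1/74980 ≈ -1.3337e-5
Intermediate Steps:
1/(-80289 + 5309) = 1/(-74980) = -1/74980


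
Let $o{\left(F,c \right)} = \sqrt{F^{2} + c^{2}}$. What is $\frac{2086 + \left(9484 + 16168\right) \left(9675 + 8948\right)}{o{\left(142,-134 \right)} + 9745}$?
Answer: $\frac{931074880618}{18985381} - \frac{955438564 \sqrt{9530}}{94926905} \approx 48059.0$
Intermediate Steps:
$\frac{2086 + \left(9484 + 16168\right) \left(9675 + 8948\right)}{o{\left(142,-134 \right)} + 9745} = \frac{2086 + \left(9484 + 16168\right) \left(9675 + 8948\right)}{\sqrt{142^{2} + \left(-134\right)^{2}} + 9745} = \frac{2086 + 25652 \cdot 18623}{\sqrt{20164 + 17956} + 9745} = \frac{2086 + 477717196}{\sqrt{38120} + 9745} = \frac{477719282}{2 \sqrt{9530} + 9745} = \frac{477719282}{9745 + 2 \sqrt{9530}}$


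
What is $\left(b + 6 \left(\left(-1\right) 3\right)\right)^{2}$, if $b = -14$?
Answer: $1024$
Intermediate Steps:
$\left(b + 6 \left(\left(-1\right) 3\right)\right)^{2} = \left(-14 + 6 \left(\left(-1\right) 3\right)\right)^{2} = \left(-14 + 6 \left(-3\right)\right)^{2} = \left(-14 - 18\right)^{2} = \left(-32\right)^{2} = 1024$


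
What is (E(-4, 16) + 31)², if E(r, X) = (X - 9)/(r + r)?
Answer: 58081/64 ≈ 907.52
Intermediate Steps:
E(r, X) = (-9 + X)/(2*r) (E(r, X) = (-9 + X)/((2*r)) = (-9 + X)*(1/(2*r)) = (-9 + X)/(2*r))
(E(-4, 16) + 31)² = ((½)*(-9 + 16)/(-4) + 31)² = ((½)*(-¼)*7 + 31)² = (-7/8 + 31)² = (241/8)² = 58081/64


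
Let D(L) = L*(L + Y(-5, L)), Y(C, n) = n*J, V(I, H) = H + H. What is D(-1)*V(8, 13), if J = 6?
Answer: 182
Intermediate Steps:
V(I, H) = 2*H
Y(C, n) = 6*n (Y(C, n) = n*6 = 6*n)
D(L) = 7*L² (D(L) = L*(L + 6*L) = L*(7*L) = 7*L²)
D(-1)*V(8, 13) = (7*(-1)²)*(2*13) = (7*1)*26 = 7*26 = 182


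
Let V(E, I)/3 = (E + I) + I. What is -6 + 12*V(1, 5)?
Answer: 390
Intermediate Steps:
V(E, I) = 3*E + 6*I (V(E, I) = 3*((E + I) + I) = 3*(E + 2*I) = 3*E + 6*I)
-6 + 12*V(1, 5) = -6 + 12*(3*1 + 6*5) = -6 + 12*(3 + 30) = -6 + 12*33 = -6 + 396 = 390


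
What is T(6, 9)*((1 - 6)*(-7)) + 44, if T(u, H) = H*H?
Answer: 2879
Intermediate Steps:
T(u, H) = H**2
T(6, 9)*((1 - 6)*(-7)) + 44 = 9**2*((1 - 6)*(-7)) + 44 = 81*(-5*(-7)) + 44 = 81*35 + 44 = 2835 + 44 = 2879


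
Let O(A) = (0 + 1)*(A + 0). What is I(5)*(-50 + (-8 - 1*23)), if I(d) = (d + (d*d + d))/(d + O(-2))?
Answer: -945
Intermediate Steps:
O(A) = A (O(A) = 1*A = A)
I(d) = (d**2 + 2*d)/(-2 + d) (I(d) = (d + (d*d + d))/(d - 2) = (d + (d**2 + d))/(-2 + d) = (d + (d + d**2))/(-2 + d) = (d**2 + 2*d)/(-2 + d))
I(5)*(-50 + (-8 - 1*23)) = (5*(2 + 5)/(-2 + 5))*(-50 + (-8 - 1*23)) = (5*7/3)*(-50 + (-8 - 23)) = (5*(1/3)*7)*(-50 - 31) = (35/3)*(-81) = -945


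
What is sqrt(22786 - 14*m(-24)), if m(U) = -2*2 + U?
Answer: sqrt(23178) ≈ 152.24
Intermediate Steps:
m(U) = -4 + U
sqrt(22786 - 14*m(-24)) = sqrt(22786 - 14*(-4 - 24)) = sqrt(22786 - 14*(-28)) = sqrt(22786 + 392) = sqrt(23178)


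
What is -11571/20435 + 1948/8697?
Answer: -60825607/177723195 ≈ -0.34225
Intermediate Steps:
-11571/20435 + 1948/8697 = -60825607/177723195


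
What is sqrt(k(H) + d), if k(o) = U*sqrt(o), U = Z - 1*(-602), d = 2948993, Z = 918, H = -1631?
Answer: sqrt(2948993 + 1520*I*sqrt(1631)) ≈ 1717.4 + 17.87*I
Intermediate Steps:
U = 1520 (U = 918 - 1*(-602) = 918 + 602 = 1520)
k(o) = 1520*sqrt(o)
sqrt(k(H) + d) = sqrt(1520*sqrt(-1631) + 2948993) = sqrt(1520*(I*sqrt(1631)) + 2948993) = sqrt(1520*I*sqrt(1631) + 2948993) = sqrt(2948993 + 1520*I*sqrt(1631))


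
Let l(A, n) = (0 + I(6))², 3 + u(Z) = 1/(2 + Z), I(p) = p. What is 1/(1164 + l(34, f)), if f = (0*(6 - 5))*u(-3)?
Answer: 1/1200 ≈ 0.00083333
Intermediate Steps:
u(Z) = -3 + 1/(2 + Z)
f = 0 (f = (0*(6 - 5))*((-5 - 3*(-3))/(2 - 3)) = (0*1)*((-5 + 9)/(-1)) = 0*(-1*4) = 0*(-4) = 0)
l(A, n) = 36 (l(A, n) = (0 + 6)² = 6² = 36)
1/(1164 + l(34, f)) = 1/(1164 + 36) = 1/1200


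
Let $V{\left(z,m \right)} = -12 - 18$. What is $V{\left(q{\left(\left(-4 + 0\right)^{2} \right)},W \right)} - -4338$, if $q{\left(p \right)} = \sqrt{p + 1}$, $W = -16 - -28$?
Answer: $4308$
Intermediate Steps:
$W = 12$ ($W = -16 + 28 = 12$)
$q{\left(p \right)} = \sqrt{1 + p}$
$V{\left(z,m \right)} = -30$ ($V{\left(z,m \right)} = -12 - 18 = -30$)
$V{\left(q{\left(\left(-4 + 0\right)^{2} \right)},W \right)} - -4338 = -30 - -4338 = -30 + 4338 = 4308$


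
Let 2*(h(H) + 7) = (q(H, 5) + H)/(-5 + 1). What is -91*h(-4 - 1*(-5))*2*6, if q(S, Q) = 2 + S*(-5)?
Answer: 7371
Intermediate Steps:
q(S, Q) = 2 - 5*S
h(H) = -29/4 + H/2 (h(H) = -7 + (((2 - 5*H) + H)/(-5 + 1))/2 = -7 + ((2 - 4*H)/(-4))/2 = -7 + ((2 - 4*H)*(-1/4))/2 = -7 + (-1/2 + H)/2 = -7 + (-1/4 + H/2) = -29/4 + H/2)
-91*h(-4 - 1*(-5))*2*6 = -91*(-29/4 + (-4 - 1*(-5))/2)*2*6 = -91*(-29/4 + (-4 + 5)/2)*2*6 = -91*(-29/4 + (1/2)*1)*2*6 = -91*(-29/4 + 1/2)*2*6 = -91*(-27/4*2)*6 = -(-2457)*6/2 = -91*(-81) = 7371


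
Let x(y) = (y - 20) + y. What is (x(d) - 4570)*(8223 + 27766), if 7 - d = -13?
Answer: -163749950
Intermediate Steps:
d = 20 (d = 7 - 1*(-13) = 7 + 13 = 20)
x(y) = -20 + 2*y (x(y) = (-20 + y) + y = -20 + 2*y)
(x(d) - 4570)*(8223 + 27766) = ((-20 + 2*20) - 4570)*(8223 + 27766) = ((-20 + 40) - 4570)*35989 = (20 - 4570)*35989 = -4550*35989 = -163749950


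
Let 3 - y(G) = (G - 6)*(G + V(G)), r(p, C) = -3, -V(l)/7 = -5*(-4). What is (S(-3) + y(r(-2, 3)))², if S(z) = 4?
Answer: 1638400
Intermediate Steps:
V(l) = -140 (V(l) = -(-35)*(-4) = -7*20 = -140)
y(G) = 3 - (-140 + G)*(-6 + G) (y(G) = 3 - (G - 6)*(G - 140) = 3 - (-6 + G)*(-140 + G) = 3 - (-140 + G)*(-6 + G))
(S(-3) + y(r(-2, 3)))² = (4 + (-837 - 1*(-3)² + 146*(-3)))² = (4 + (-837 - 1*9 - 438))² = (4 + (-837 - 9 - 438))² = (4 - 1284)² = (-1280)² = 1638400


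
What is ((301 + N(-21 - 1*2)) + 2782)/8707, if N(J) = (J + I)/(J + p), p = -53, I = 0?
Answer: 234331/661732 ≈ 0.35412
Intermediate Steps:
N(J) = J/(-53 + J) (N(J) = (J + 0)/(J - 53) = J/(-53 + J))
((301 + N(-21 - 1*2)) + 2782)/8707 = ((301 + (-21 - 1*2)/(-53 + (-21 - 1*2))) + 2782)/8707 = ((301 + (-21 - 2)/(-53 + (-21 - 2))) + 2782)*(1/8707) = ((301 - 23/(-53 - 23)) + 2782)*(1/8707) = ((301 - 23/(-76)) + 2782)*(1/8707) = ((301 - 23*(-1/76)) + 2782)*(1/8707) = ((301 + 23/76) + 2782)*(1/8707) = (22899/76 + 2782)*(1/8707) = (234331/76)*(1/8707) = 234331/661732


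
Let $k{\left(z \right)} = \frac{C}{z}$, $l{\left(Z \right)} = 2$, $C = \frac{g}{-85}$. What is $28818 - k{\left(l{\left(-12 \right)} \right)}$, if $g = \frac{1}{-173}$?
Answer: $\frac{847537379}{29410} \approx 28818.0$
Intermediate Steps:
$g = - \frac{1}{173} \approx -0.0057803$
$C = \frac{1}{14705}$ ($C = - \frac{1}{173 \left(-85\right)} = \left(- \frac{1}{173}\right) \left(- \frac{1}{85}\right) = \frac{1}{14705} \approx 6.8004 \cdot 10^{-5}$)
$k{\left(z \right)} = \frac{1}{14705 z}$
$28818 - k{\left(l{\left(-12 \right)} \right)} = 28818 - \frac{1}{14705 \cdot 2} = 28818 - \frac{1}{14705} \cdot \frac{1}{2} = 28818 - \frac{1}{29410} = \frac{847537379}{29410}$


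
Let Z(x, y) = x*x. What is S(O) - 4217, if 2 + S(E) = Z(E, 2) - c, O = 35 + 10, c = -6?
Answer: -2188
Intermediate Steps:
Z(x, y) = x**2
O = 45
S(E) = 4 + E**2 (S(E) = -2 + (E**2 - 1*(-6)) = -2 + (E**2 + 6) = -2 + (6 + E**2) = 4 + E**2)
S(O) - 4217 = (4 + 45**2) - 4217 = (4 + 2025) - 4217 = 2029 - 4217 = -2188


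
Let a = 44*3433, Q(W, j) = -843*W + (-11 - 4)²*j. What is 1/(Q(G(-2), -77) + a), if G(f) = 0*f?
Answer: 1/133727 ≈ 7.4779e-6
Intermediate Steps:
G(f) = 0
Q(W, j) = -843*W + 225*j (Q(W, j) = -843*W + (-15)²*j = -843*W + 225*j)
a = 151052
1/(Q(G(-2), -77) + a) = 1/((-843*0 + 225*(-77)) + 151052) = 1/((0 - 17325) + 151052) = 1/(-17325 + 151052) = 1/133727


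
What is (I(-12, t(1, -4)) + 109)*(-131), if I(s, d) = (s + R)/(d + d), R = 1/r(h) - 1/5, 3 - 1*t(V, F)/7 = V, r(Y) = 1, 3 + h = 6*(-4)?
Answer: -71133/5 ≈ -14227.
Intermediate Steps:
h = -27 (h = -3 + 6*(-4) = -3 - 24 = -27)
t(V, F) = 21 - 7*V
R = 4/5 (R = 1/1 - 1/5 = 1*1 - 1*1/5 = 1 - 1/5 = 4/5 ≈ 0.80000)
I(s, d) = (4/5 + s)/(2*d) (I(s, d) = (s + 4/5)/(d + d) = (4/5 + s)/((2*d)) = (4/5 + s)*(1/(2*d)) = (4/5 + s)/(2*d))
(I(-12, t(1, -4)) + 109)*(-131) = ((4 + 5*(-12))/(10*(21 - 7*1)) + 109)*(-131) = ((4 - 60)/(10*(21 - 7)) + 109)*(-131) = ((1/10)*(-56)/14 + 109)*(-131) = ((1/10)*(1/14)*(-56) + 109)*(-131) = (-2/5 + 109)*(-131) = (543/5)*(-131) = -71133/5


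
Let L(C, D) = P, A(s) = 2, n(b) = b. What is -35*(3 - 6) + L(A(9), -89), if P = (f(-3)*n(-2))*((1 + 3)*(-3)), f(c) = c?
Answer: 33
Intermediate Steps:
P = -72 (P = (-3*(-2))*((1 + 3)*(-3)) = 6*(4*(-3)) = 6*(-12) = -72)
L(C, D) = -72
-35*(3 - 6) + L(A(9), -89) = -35*(3 - 6) - 72 = -35*(-3) - 72 = 105 - 72 = 33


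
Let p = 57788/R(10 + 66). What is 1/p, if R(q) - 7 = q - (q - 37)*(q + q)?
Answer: -5845/57788 ≈ -0.10115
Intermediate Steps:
R(q) = 7 + q - 2*q*(-37 + q) (R(q) = 7 + (q - (q - 37)*(q + q)) = 7 + (q - (-37 + q)*2*q) = 7 + (q - 2*q*(-37 + q)) = 7 + q - 2*q*(-37 + q))
p = -57788/5845 (p = 57788/(7 - 2*(10 + 66)**2 + 75*(10 + 66)) = 57788/(7 - 2*76**2 + 75*76) = 57788/(7 - 2*5776 + 5700) = 57788/(7 - 11552 + 5700) = 57788/(-5845) = 57788*(-1/5845) = -57788/5845 ≈ -9.8867)
1/p = 1/(-57788/5845) = -5845/57788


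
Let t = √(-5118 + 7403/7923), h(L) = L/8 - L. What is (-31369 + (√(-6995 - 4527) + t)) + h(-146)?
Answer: -124965/4 + I*√11522 + I*√321218314653/7923 ≈ -31241.0 + 178.87*I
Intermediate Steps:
h(L) = -7*L/8 (h(L) = L*(⅛) - L = L/8 - L = -7*L/8)
t = I*√321218314653/7923 (t = √(-5118 + 7403*(1/7923)) = √(-5118 + 7403/7923) = √(-40542511/7923) = I*√321218314653/7923 ≈ 71.534*I)
(-31369 + (√(-6995 - 4527) + t)) + h(-146) = (-31369 + (√(-6995 - 4527) + I*√321218314653/7923)) - 7/8*(-146) = (-31369 + (√(-11522) + I*√321218314653/7923)) + 511/4 = (-31369 + (I*√11522 + I*√321218314653/7923)) + 511/4 = (-31369 + I*√11522 + I*√321218314653/7923) + 511/4 = -124965/4 + I*√11522 + I*√321218314653/7923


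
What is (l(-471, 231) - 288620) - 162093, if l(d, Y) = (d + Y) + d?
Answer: -451424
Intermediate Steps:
l(d, Y) = Y + 2*d (l(d, Y) = (Y + d) + d = Y + 2*d)
(l(-471, 231) - 288620) - 162093 = ((231 + 2*(-471)) - 288620) - 162093 = ((231 - 942) - 288620) - 162093 = (-711 - 288620) - 162093 = -289331 - 162093 = -451424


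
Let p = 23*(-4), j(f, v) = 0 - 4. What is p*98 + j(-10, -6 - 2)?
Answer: -9020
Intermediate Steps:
j(f, v) = -4
p = -92
p*98 + j(-10, -6 - 2) = -92*98 - 4 = -9016 - 4 = -9020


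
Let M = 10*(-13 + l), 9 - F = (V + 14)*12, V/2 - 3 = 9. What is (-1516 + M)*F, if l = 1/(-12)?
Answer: 1472269/2 ≈ 7.3613e+5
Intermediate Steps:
V = 24 (V = 6 + 2*9 = 6 + 18 = 24)
l = -1/12 ≈ -0.083333
F = -447 (F = 9 - (24 + 14)*12 = 9 - 38*12 = 9 - 1*456 = 9 - 456 = -447)
M = -785/6 (M = 10*(-13 - 1/12) = 10*(-157/12) = -785/6 ≈ -130.83)
(-1516 + M)*F = (-1516 - 785/6)*(-447) = -9881/6*(-447) = 1472269/2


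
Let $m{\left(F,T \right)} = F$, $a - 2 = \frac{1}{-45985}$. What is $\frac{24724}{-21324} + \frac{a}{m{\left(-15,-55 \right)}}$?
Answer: $- \frac{528198446}{408576725} \approx -1.2928$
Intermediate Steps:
$a = \frac{91969}{45985}$ ($a = 2 + \frac{1}{-45985} = 2 - \frac{1}{45985} = \frac{91969}{45985} \approx 2.0$)
$\frac{24724}{-21324} + \frac{a}{m{\left(-15,-55 \right)}} = \frac{24724}{-21324} + \frac{91969}{45985 \left(-15\right)} = 24724 \left(- \frac{1}{21324}\right) + \frac{91969}{45985} \left(- \frac{1}{15}\right) = - \frac{6181}{5331} - \frac{91969}{689775} = - \frac{528198446}{408576725}$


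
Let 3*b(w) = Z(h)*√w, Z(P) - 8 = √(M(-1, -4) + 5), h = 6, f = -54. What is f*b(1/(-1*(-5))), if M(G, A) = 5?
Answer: 18*√5*(-8 - √10)/5 ≈ -89.855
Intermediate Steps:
Z(P) = 8 + √10 (Z(P) = 8 + √(5 + 5) = 8 + √10)
b(w) = √w*(8 + √10)/3 (b(w) = ((8 + √10)*√w)/3 = (√w*(8 + √10))/3 = √w*(8 + √10)/3)
f*b(1/(-1*(-5))) = -18*√(1/(-1*(-5)))*(8 + √10) = -18*√(1/5)*(8 + √10) = -18*√(⅕)*(8 + √10) = -18*√5/5*(8 + √10) = -18*√5*(8 + √10)/5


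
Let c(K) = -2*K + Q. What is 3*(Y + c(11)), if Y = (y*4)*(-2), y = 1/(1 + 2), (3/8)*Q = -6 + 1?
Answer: -114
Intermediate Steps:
Q = -40/3 (Q = 8*(-6 + 1)/3 = (8/3)*(-5) = -40/3 ≈ -13.333)
y = 1/3 ≈ 0.33333
Y = -8/3 (Y = ((1/3)*4)*(-2) = (4/3)*(-2) = -8/3 ≈ -2.6667)
c(K) = -40/3 - 2*K (c(K) = -2*K - 40/3 = -40/3 - 2*K)
3*(Y + c(11)) = 3*(-8/3 + (-40/3 - 2*11)) = 3*(-8/3 + (-40/3 - 22)) = 3*(-8/3 - 106/3) = 3*(-38) = -114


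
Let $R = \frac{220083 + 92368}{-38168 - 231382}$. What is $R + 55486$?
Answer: $\frac{14955938849}{269550} \approx 55485.0$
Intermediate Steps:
$R = - \frac{312451}{269550}$ ($R = \frac{312451}{-269550} = 312451 \left(- \frac{1}{269550}\right) = - \frac{312451}{269550} \approx -1.1592$)
$R + 55486 = - \frac{312451}{269550} + 55486 = \frac{14955938849}{269550}$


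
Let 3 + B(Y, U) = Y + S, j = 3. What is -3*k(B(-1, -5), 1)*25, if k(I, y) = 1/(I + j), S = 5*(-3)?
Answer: 75/16 ≈ 4.6875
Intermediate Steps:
S = -15
B(Y, U) = -18 + Y (B(Y, U) = -3 + (Y - 15) = -3 + (-15 + Y) = -18 + Y)
k(I, y) = 1/(3 + I) (k(I, y) = 1/(I + 3) = 1/(3 + I))
-3*k(B(-1, -5), 1)*25 = -3/(3 + (-18 - 1))*25 = -3/(3 - 19)*25 = -3/(-16)*25 = -3*(-1/16)*25 = (3/16)*25 = 75/16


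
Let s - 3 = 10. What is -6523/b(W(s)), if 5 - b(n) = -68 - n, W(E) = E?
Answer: -6523/86 ≈ -75.849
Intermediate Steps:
s = 13 (s = 3 + 10 = 13)
b(n) = 73 + n (b(n) = 5 - (-68 - n) = 5 + (68 + n) = 73 + n)
-6523/b(W(s)) = -6523/(73 + 13) = -6523/86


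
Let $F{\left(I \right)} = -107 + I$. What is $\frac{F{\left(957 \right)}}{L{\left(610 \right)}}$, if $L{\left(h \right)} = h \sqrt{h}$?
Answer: $\frac{17 \sqrt{610}}{7442} \approx 0.056419$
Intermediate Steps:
$L{\left(h \right)} = h^{\frac{3}{2}}$
$\frac{F{\left(957 \right)}}{L{\left(610 \right)}} = \frac{-107 + 957}{610^{\frac{3}{2}}} = \frac{850}{610 \sqrt{610}} = 850 \frac{\sqrt{610}}{372100} = \frac{17 \sqrt{610}}{7442}$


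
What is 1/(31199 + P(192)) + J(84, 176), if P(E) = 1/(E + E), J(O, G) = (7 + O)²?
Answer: 99209833561/11980417 ≈ 8281.0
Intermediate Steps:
P(E) = 1/(2*E)
1/(31199 + P(192)) + J(84, 176) = 1/(31199 + (½)/192) + (7 + 84)² = 1/(31199 + (½)*(1/192)) + 91² = 1/(31199 + 1/384) + 8281 = 1/(11980417/384) + 8281 = 384/11980417 + 8281 = 99209833561/11980417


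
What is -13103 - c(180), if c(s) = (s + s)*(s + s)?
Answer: -142703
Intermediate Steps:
c(s) = 4*s**2 (c(s) = (2*s)*(2*s) = 4*s**2)
-13103 - c(180) = -13103 - 4*180**2 = -13103 - 4*32400 = -13103 - 1*129600 = -13103 - 129600 = -142703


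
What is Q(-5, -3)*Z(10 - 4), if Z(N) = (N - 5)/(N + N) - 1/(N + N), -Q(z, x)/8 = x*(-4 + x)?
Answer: 0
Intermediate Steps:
Q(z, x) = -8*x*(-4 + x)
Z(N) = -1/(2*N) + (-5 + N)/(2*N) (Z(N) = (-5 + N)/((2*N)) - 1/(2*N) = (-5 + N)*(1/(2*N)) - 1/(2*N) = (-5 + N)/(2*N) - 1/(2*N) = -1/(2*N) + (-5 + N)/(2*N))
Q(-5, -3)*Z(10 - 4) = (8*(-3)*(4 - 1*(-3)))*((-6 + (10 - 4))/(2*(10 - 4))) = (8*(-3)*(4 + 3))*((½)*(-6 + 6)/6) = (8*(-3)*7)*((½)*(⅙)*0) = -168*0 = 0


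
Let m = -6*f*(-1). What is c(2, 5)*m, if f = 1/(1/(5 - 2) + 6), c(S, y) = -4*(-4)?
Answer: 288/19 ≈ 15.158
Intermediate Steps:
c(S, y) = 16
f = 3/19 (f = 1/(1/3 + 6) = 1/(19/3) = 3/19 ≈ 0.15789)
m = 18/19 (m = -6*3/19*(-1) = -18/19*(-1) = 18/19 ≈ 0.94737)
c(2, 5)*m = 16*(18/19) = 288/19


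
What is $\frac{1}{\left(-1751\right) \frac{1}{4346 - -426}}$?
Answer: $- \frac{4772}{1751} \approx -2.7253$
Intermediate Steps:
$\frac{1}{\left(-1751\right) \frac{1}{4346 - -426}} = \frac{1}{\left(-1751\right) \frac{1}{4346 + 426}} = \frac{1}{\left(-1751\right) \frac{1}{4772}} = \frac{1}{- \frac{1751}{4772}} = - \frac{4772}{1751}$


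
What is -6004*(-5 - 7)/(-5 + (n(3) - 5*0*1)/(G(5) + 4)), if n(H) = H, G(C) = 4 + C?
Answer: -468312/31 ≈ -15107.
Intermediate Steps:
-6004*(-5 - 7)/(-5 + (n(3) - 5*0*1)/(G(5) + 4)) = -6004*(-5 - 7)/(-5 + (3 - 5*0*1)/((4 + 5) + 4)) = -(-72048)/(-5 + (3 + 0*1)/(9 + 4)) = -(-72048)/(-5 + (3 + 0)/13) = -(-72048)/(-5 + 3*(1/13)) = -(-72048)/(-5 + 3/13) = -(-72048)/(-62/13) = -(-72048)*(-13)/62 = -6004*78/31 = -468312/31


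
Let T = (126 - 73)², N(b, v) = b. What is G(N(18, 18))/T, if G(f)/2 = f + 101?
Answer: 238/2809 ≈ 0.084728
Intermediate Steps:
T = 2809 (T = 53² = 2809)
G(f) = 202 + 2*f (G(f) = 2*(f + 101) = 2*(101 + f) = 202 + 2*f)
G(N(18, 18))/T = (202 + 2*18)/2809 = (202 + 36)*(1/2809) = 238*(1/2809) = 238/2809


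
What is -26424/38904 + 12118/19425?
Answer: -1743647/31487925 ≈ -0.055375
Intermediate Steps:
-26424/38904 + 12118/19425 = -26424*1/38904 + 12118*(1/19425) = -1101/1621 + 12118/19425 = -1743647/31487925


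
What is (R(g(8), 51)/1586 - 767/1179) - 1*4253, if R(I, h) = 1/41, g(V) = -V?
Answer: -326108900225/76665654 ≈ -4253.6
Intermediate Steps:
R(I, h) = 1/41
(R(g(8), 51)/1586 - 767/1179) - 1*4253 = ((1/41)/1586 - 767/1179) - 1*4253 = ((1/41)*(1/1586) - 767*1/1179) - 4253 = (1/65026 - 767/1179) - 4253 = -49873763/76665654 - 4253 = -326108900225/76665654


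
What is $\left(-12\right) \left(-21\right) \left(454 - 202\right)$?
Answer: $63504$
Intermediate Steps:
$\left(-12\right) \left(-21\right) \left(454 - 202\right) = 252 \cdot 252 = 63504$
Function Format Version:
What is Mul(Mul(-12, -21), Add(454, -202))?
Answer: 63504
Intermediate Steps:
Mul(Mul(-12, -21), Add(454, -202)) = Mul(252, 252) = 63504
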